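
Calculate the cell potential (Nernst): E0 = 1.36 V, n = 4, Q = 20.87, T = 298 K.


E = E0 - (RT/nF) * ln(Q)
E = 1.36 - (8.314 * 298 / (4 * 96485)) * ln(20.87)
E = 1.3405 V

1.3405 V


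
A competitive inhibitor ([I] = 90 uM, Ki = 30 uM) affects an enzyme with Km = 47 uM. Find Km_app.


Km_app = Km * (1 + [I]/Ki)
Km_app = 47 * (1 + 90/30)
Km_app = 188.0 uM

188.0 uM


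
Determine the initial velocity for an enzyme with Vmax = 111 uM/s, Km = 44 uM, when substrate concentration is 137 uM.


v = Vmax * [S] / (Km + [S])
v = 111 * 137 / (44 + 137)
v = 84.0166 uM/s

84.0166 uM/s


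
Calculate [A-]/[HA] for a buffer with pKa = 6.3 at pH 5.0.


[A-]/[HA] = 10^(pH - pKa)
= 10^(5.0 - 6.3)
= 0.0501

0.0501


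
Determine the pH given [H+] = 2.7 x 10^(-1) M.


pH = -log10([H+])
pH = -log10(2.7 x 10^(-1))
pH = 0.5686

0.5686


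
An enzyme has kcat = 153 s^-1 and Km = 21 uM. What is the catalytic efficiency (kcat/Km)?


Catalytic efficiency = kcat / Km
= 153 / 21
= 7.2857 uM^-1*s^-1

7.2857 uM^-1*s^-1


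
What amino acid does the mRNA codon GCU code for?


Standard genetic code lookup.
Codon GCU -> Ala

Ala


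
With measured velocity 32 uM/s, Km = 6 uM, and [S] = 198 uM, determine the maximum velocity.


Vmax = v * (Km + [S]) / [S]
Vmax = 32 * (6 + 198) / 198
Vmax = 32.9697 uM/s

32.9697 uM/s


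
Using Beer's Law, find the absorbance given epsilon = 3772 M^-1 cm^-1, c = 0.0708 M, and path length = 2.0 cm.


A = epsilon * c * l
A = 3772 * 0.0708 * 2.0
A = 534.1152

534.1152


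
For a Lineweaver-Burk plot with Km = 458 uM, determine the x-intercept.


x-intercept = -1/Km
= -1/458
= -0.0022 1/uM

-0.0022 1/uM


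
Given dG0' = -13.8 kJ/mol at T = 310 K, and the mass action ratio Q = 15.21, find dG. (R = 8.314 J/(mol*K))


dG = dG0' + RT * ln(Q) / 1000
dG = -13.8 + 8.314 * 310 * ln(15.21) / 1000
dG = -6.7846 kJ/mol

-6.7846 kJ/mol


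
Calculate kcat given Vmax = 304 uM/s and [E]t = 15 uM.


kcat = Vmax / [E]t
kcat = 304 / 15
kcat = 20.2667 s^-1

20.2667 s^-1


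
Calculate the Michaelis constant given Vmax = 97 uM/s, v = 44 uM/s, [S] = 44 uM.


Km = [S] * (Vmax - v) / v
Km = 44 * (97 - 44) / 44
Km = 53.0 uM

53.0 uM


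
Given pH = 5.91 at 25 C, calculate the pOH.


pOH = 14 - pH
pOH = 14 - 5.91
pOH = 8.09

8.09


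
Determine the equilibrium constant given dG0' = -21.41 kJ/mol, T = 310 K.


Keq = exp(-dG0 * 1000 / (R * T))
Keq = exp(-(-21.41) * 1000 / (8.314 * 310))
Keq = 4052.1959

4052.1959


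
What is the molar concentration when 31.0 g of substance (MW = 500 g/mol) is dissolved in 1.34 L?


C = (mass / MW) / volume
C = (31.0 / 500) / 1.34
C = 0.0463 M

0.0463 M


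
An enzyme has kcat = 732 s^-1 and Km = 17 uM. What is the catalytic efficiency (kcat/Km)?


Catalytic efficiency = kcat / Km
= 732 / 17
= 43.0588 uM^-1*s^-1

43.0588 uM^-1*s^-1


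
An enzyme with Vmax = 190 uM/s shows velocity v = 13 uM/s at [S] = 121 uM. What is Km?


Km = [S] * (Vmax - v) / v
Km = 121 * (190 - 13) / 13
Km = 1647.4615 uM

1647.4615 uM


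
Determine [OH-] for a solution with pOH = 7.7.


[OH-] = 10^(-pOH)
[OH-] = 10^(-7.7)
[OH-] = 1.995e-08 M

1.995e-08 M


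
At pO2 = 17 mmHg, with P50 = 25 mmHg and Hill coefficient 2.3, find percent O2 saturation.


Y = pO2^n / (P50^n + pO2^n)
Y = 17^2.3 / (25^2.3 + 17^2.3)
Y = 29.17%

29.17%


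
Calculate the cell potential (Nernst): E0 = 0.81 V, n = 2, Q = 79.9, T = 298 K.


E = E0 - (RT/nF) * ln(Q)
E = 0.81 - (8.314 * 298 / (2 * 96485)) * ln(79.9)
E = 0.7538 V

0.7538 V


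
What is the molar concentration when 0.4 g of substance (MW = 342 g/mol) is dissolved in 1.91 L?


C = (mass / MW) / volume
C = (0.4 / 342) / 1.91
C = 6.124e-04 M

6.124e-04 M


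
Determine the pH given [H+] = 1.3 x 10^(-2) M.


pH = -log10([H+])
pH = -log10(1.3 x 10^(-2))
pH = 1.8861

1.8861


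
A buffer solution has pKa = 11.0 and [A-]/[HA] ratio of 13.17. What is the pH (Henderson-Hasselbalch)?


pH = pKa + log10([A-]/[HA])
pH = 11.0 + log10(13.17)
pH = 12.1196

12.1196


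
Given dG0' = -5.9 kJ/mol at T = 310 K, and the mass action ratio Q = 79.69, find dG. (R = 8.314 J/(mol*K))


dG = dG0' + RT * ln(Q) / 1000
dG = -5.9 + 8.314 * 310 * ln(79.69) / 1000
dG = 5.384 kJ/mol

5.384 kJ/mol


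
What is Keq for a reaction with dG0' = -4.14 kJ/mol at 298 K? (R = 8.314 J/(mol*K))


Keq = exp(-dG0 * 1000 / (R * T))
Keq = exp(-(-4.14) * 1000 / (8.314 * 298))
Keq = 5.3174

5.3174


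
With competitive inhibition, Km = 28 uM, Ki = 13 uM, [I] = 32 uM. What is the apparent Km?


Km_app = Km * (1 + [I]/Ki)
Km_app = 28 * (1 + 32/13)
Km_app = 96.9231 uM

96.9231 uM


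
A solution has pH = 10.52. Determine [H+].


[H+] = 10^(-pH)
[H+] = 10^(-10.52)
[H+] = 3.020e-11 M

3.020e-11 M


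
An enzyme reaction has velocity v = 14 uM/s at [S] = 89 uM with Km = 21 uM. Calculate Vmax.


Vmax = v * (Km + [S]) / [S]
Vmax = 14 * (21 + 89) / 89
Vmax = 17.3034 uM/s

17.3034 uM/s


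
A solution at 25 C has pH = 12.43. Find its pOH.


pOH = 14 - pH
pOH = 14 - 12.43
pOH = 1.57

1.57


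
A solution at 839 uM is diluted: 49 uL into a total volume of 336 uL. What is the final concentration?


C2 = C1 * V1 / V2
C2 = 839 * 49 / 336
C2 = 122.3542 uM

122.3542 uM


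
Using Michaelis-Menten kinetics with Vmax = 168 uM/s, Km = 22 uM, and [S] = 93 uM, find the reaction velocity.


v = Vmax * [S] / (Km + [S])
v = 168 * 93 / (22 + 93)
v = 135.8609 uM/s

135.8609 uM/s


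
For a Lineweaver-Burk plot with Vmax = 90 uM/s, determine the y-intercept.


y-intercept = 1/Vmax
= 1/90
= 0.0111 s/uM

0.0111 s/uM


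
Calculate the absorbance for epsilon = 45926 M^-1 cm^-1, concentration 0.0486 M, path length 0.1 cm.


A = epsilon * c * l
A = 45926 * 0.0486 * 0.1
A = 223.2004

223.2004


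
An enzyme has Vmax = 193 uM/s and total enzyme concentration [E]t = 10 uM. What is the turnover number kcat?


kcat = Vmax / [E]t
kcat = 193 / 10
kcat = 19.3 s^-1

19.3 s^-1


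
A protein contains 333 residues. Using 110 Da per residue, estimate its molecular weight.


MW = n_residues * 110 Da
MW = 333 * 110
MW = 36630 Da

36630 Da


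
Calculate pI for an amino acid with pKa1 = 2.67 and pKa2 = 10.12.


pI = (pKa1 + pKa2) / 2
pI = (2.67 + 10.12) / 2
pI = 6.395

6.395


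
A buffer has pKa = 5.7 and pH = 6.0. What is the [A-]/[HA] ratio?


[A-]/[HA] = 10^(pH - pKa)
= 10^(6.0 - 5.7)
= 1.9953

1.9953


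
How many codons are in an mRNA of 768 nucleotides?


codons = nucleotides / 3
codons = 768 / 3 = 256

256


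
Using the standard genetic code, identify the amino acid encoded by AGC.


Standard genetic code lookup.
Codon AGC -> Ser

Ser


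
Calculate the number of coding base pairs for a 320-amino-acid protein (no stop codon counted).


Each amino acid = 1 codon = 3 bp
bp = 320 * 3 = 960 bp

960 bp


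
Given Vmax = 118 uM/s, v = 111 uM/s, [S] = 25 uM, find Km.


Km = [S] * (Vmax - v) / v
Km = 25 * (118 - 111) / 111
Km = 1.5766 uM

1.5766 uM


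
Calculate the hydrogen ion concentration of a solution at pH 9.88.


[H+] = 10^(-pH)
[H+] = 10^(-9.88)
[H+] = 1.318e-10 M

1.318e-10 M


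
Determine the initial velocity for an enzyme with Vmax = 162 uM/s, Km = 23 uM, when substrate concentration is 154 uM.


v = Vmax * [S] / (Km + [S])
v = 162 * 154 / (23 + 154)
v = 140.9492 uM/s

140.9492 uM/s


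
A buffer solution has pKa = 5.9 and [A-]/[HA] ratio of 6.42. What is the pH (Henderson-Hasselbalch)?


pH = pKa + log10([A-]/[HA])
pH = 5.9 + log10(6.42)
pH = 6.7075

6.7075


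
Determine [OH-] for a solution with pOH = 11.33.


[OH-] = 10^(-pOH)
[OH-] = 10^(-11.33)
[OH-] = 4.677e-12 M

4.677e-12 M


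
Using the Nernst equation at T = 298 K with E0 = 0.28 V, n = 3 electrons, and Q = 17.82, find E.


E = E0 - (RT/nF) * ln(Q)
E = 0.28 - (8.314 * 298 / (3 * 96485)) * ln(17.82)
E = 0.2553 V

0.2553 V


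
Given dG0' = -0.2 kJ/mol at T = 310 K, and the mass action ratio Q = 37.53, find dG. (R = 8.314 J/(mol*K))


dG = dG0' + RT * ln(Q) / 1000
dG = -0.2 + 8.314 * 310 * ln(37.53) / 1000
dG = 9.1432 kJ/mol

9.1432 kJ/mol


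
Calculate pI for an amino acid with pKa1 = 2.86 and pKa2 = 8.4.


pI = (pKa1 + pKa2) / 2
pI = (2.86 + 8.4) / 2
pI = 5.63

5.63


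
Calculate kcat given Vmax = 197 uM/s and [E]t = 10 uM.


kcat = Vmax / [E]t
kcat = 197 / 10
kcat = 19.7 s^-1

19.7 s^-1


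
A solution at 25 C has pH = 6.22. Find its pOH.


pOH = 14 - pH
pOH = 14 - 6.22
pOH = 7.78

7.78


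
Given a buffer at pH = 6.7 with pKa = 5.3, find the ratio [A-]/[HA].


[A-]/[HA] = 10^(pH - pKa)
= 10^(6.7 - 5.3)
= 25.1189

25.1189


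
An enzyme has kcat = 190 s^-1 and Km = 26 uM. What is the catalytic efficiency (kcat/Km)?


Catalytic efficiency = kcat / Km
= 190 / 26
= 7.3077 uM^-1*s^-1

7.3077 uM^-1*s^-1


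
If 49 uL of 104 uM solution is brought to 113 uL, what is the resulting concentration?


C2 = C1 * V1 / V2
C2 = 104 * 49 / 113
C2 = 45.0973 uM

45.0973 uM


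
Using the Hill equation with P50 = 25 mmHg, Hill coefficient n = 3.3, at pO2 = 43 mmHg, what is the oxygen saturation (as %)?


Y = pO2^n / (P50^n + pO2^n)
Y = 43^3.3 / (25^3.3 + 43^3.3)
Y = 85.69%

85.69%


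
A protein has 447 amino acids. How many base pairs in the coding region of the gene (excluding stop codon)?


Each amino acid = 1 codon = 3 bp
bp = 447 * 3 = 1341 bp

1341 bp


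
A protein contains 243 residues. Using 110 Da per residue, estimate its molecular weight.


MW = n_residues * 110 Da
MW = 243 * 110
MW = 26730 Da

26730 Da


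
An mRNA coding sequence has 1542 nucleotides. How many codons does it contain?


codons = nucleotides / 3
codons = 1542 / 3 = 514

514


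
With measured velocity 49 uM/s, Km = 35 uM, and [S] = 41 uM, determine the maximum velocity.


Vmax = v * (Km + [S]) / [S]
Vmax = 49 * (35 + 41) / 41
Vmax = 90.8293 uM/s

90.8293 uM/s


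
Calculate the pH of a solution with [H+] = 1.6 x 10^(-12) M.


pH = -log10([H+])
pH = -log10(1.6 x 10^(-12))
pH = 11.7959

11.7959


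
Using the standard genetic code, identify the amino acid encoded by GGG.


Standard genetic code lookup.
Codon GGG -> Gly

Gly


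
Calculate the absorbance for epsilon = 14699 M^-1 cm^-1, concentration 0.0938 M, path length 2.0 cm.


A = epsilon * c * l
A = 14699 * 0.0938 * 2.0
A = 2757.5324

2757.5324


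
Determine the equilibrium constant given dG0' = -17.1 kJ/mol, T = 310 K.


Keq = exp(-dG0 * 1000 / (R * T))
Keq = exp(-(-17.1) * 1000 / (8.314 * 310))
Keq = 761.0868

761.0868


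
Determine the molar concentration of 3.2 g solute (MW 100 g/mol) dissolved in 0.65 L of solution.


C = (mass / MW) / volume
C = (3.2 / 100) / 0.65
C = 0.0492 M

0.0492 M


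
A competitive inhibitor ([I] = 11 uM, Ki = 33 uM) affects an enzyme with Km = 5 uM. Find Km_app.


Km_app = Km * (1 + [I]/Ki)
Km_app = 5 * (1 + 11/33)
Km_app = 6.6667 uM

6.6667 uM


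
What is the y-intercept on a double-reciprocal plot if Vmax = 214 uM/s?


y-intercept = 1/Vmax
= 1/214
= 0.0047 s/uM

0.0047 s/uM


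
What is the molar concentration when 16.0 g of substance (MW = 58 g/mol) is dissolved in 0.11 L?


C = (mass / MW) / volume
C = (16.0 / 58) / 0.11
C = 2.5078 M

2.5078 M


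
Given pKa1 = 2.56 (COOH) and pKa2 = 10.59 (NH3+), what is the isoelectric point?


pI = (pKa1 + pKa2) / 2
pI = (2.56 + 10.59) / 2
pI = 6.575

6.575


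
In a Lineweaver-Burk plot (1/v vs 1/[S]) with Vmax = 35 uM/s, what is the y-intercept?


y-intercept = 1/Vmax
= 1/35
= 0.0286 s/uM

0.0286 s/uM


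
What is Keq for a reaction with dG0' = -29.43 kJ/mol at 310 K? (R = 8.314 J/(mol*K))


Keq = exp(-dG0 * 1000 / (R * T))
Keq = exp(-(-29.43) * 1000 / (8.314 * 310))
Keq = 91012.2656

91012.2656


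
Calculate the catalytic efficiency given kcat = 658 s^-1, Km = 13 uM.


Catalytic efficiency = kcat / Km
= 658 / 13
= 50.6154 uM^-1*s^-1

50.6154 uM^-1*s^-1


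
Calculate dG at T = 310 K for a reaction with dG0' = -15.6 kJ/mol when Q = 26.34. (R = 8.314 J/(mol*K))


dG = dG0' + RT * ln(Q) / 1000
dG = -15.6 + 8.314 * 310 * ln(26.34) / 1000
dG = -7.1693 kJ/mol

-7.1693 kJ/mol


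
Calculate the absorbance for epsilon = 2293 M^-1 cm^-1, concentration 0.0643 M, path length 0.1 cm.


A = epsilon * c * l
A = 2293 * 0.0643 * 0.1
A = 14.744

14.744


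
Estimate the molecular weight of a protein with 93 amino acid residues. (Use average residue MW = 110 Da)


MW = n_residues * 110 Da
MW = 93 * 110
MW = 10230 Da

10230 Da


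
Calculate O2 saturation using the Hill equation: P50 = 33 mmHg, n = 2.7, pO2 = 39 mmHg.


Y = pO2^n / (P50^n + pO2^n)
Y = 39^2.7 / (33^2.7 + 39^2.7)
Y = 61.09%

61.09%


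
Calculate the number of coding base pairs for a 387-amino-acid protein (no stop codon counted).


Each amino acid = 1 codon = 3 bp
bp = 387 * 3 = 1161 bp

1161 bp


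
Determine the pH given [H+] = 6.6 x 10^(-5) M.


pH = -log10([H+])
pH = -log10(6.6 x 10^(-5))
pH = 4.1805

4.1805


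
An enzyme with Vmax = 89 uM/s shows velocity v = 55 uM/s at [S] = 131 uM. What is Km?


Km = [S] * (Vmax - v) / v
Km = 131 * (89 - 55) / 55
Km = 80.9818 uM

80.9818 uM


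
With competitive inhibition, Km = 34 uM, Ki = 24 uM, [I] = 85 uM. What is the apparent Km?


Km_app = Km * (1 + [I]/Ki)
Km_app = 34 * (1 + 85/24)
Km_app = 154.4167 uM

154.4167 uM


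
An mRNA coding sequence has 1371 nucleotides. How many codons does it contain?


codons = nucleotides / 3
codons = 1371 / 3 = 457

457


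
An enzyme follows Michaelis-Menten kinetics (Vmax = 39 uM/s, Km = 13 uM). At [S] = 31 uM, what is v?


v = Vmax * [S] / (Km + [S])
v = 39 * 31 / (13 + 31)
v = 27.4773 uM/s

27.4773 uM/s


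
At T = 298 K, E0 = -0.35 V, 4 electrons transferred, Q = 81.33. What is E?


E = E0 - (RT/nF) * ln(Q)
E = -0.35 - (8.314 * 298 / (4 * 96485)) * ln(81.33)
E = -0.3782 V

-0.3782 V


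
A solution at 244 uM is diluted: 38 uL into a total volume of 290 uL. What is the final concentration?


C2 = C1 * V1 / V2
C2 = 244 * 38 / 290
C2 = 31.9724 uM

31.9724 uM


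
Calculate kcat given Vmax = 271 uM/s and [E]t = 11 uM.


kcat = Vmax / [E]t
kcat = 271 / 11
kcat = 24.6364 s^-1

24.6364 s^-1


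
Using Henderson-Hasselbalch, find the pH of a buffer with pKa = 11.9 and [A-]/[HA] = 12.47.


pH = pKa + log10([A-]/[HA])
pH = 11.9 + log10(12.47)
pH = 12.9959

12.9959


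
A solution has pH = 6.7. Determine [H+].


[H+] = 10^(-pH)
[H+] = 10^(-6.7)
[H+] = 1.995e-07 M

1.995e-07 M


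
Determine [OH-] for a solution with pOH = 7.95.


[OH-] = 10^(-pOH)
[OH-] = 10^(-7.95)
[OH-] = 1.122e-08 M

1.122e-08 M


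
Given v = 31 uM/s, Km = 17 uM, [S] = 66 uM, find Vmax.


Vmax = v * (Km + [S]) / [S]
Vmax = 31 * (17 + 66) / 66
Vmax = 38.9848 uM/s

38.9848 uM/s


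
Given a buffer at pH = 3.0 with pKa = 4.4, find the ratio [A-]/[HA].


[A-]/[HA] = 10^(pH - pKa)
= 10^(3.0 - 4.4)
= 0.0398

0.0398


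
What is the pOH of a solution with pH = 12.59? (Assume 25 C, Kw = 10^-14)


pOH = 14 - pH
pOH = 14 - 12.59
pOH = 1.41

1.41


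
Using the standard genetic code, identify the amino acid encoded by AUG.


Standard genetic code lookup.
Codon AUG -> Met (start)

Met (start)


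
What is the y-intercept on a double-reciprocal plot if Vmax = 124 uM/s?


y-intercept = 1/Vmax
= 1/124
= 0.0081 s/uM

0.0081 s/uM


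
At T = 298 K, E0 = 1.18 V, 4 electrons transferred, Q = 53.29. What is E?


E = E0 - (RT/nF) * ln(Q)
E = 1.18 - (8.314 * 298 / (4 * 96485)) * ln(53.29)
E = 1.1545 V

1.1545 V


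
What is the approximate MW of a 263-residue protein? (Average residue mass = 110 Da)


MW = n_residues * 110 Da
MW = 263 * 110
MW = 28930 Da

28930 Da


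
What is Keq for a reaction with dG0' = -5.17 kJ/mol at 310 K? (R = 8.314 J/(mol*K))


Keq = exp(-dG0 * 1000 / (R * T))
Keq = exp(-(-5.17) * 1000 / (8.314 * 310))
Keq = 7.4331

7.4331


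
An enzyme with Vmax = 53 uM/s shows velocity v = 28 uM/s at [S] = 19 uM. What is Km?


Km = [S] * (Vmax - v) / v
Km = 19 * (53 - 28) / 28
Km = 16.9643 uM

16.9643 uM


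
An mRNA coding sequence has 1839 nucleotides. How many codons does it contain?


codons = nucleotides / 3
codons = 1839 / 3 = 613

613


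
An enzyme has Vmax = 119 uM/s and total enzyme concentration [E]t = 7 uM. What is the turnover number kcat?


kcat = Vmax / [E]t
kcat = 119 / 7
kcat = 17.0 s^-1

17.0 s^-1


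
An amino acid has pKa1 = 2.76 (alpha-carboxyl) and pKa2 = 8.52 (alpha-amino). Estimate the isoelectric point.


pI = (pKa1 + pKa2) / 2
pI = (2.76 + 8.52) / 2
pI = 5.64

5.64


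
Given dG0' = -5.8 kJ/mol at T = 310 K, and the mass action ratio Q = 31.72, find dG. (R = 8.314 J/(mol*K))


dG = dG0' + RT * ln(Q) / 1000
dG = -5.8 + 8.314 * 310 * ln(31.72) / 1000
dG = 3.1097 kJ/mol

3.1097 kJ/mol


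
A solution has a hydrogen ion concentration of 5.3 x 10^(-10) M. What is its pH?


pH = -log10([H+])
pH = -log10(5.3 x 10^(-10))
pH = 9.2757

9.2757


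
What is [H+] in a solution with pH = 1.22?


[H+] = 10^(-pH)
[H+] = 10^(-1.22)
[H+] = 0.0603 M

0.0603 M


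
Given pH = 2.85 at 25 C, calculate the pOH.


pOH = 14 - pH
pOH = 14 - 2.85
pOH = 11.15

11.15


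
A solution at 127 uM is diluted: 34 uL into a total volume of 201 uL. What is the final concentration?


C2 = C1 * V1 / V2
C2 = 127 * 34 / 201
C2 = 21.4826 uM

21.4826 uM


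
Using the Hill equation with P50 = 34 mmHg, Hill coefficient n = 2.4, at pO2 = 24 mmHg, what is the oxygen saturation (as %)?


Y = pO2^n / (P50^n + pO2^n)
Y = 24^2.4 / (34^2.4 + 24^2.4)
Y = 30.24%

30.24%


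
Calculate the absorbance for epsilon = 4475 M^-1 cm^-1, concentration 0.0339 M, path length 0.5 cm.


A = epsilon * c * l
A = 4475 * 0.0339 * 0.5
A = 75.8512

75.8512


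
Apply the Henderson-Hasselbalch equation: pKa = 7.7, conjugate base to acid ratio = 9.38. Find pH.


pH = pKa + log10([A-]/[HA])
pH = 7.7 + log10(9.38)
pH = 8.6722

8.6722


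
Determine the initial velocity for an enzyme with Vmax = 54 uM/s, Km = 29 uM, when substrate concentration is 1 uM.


v = Vmax * [S] / (Km + [S])
v = 54 * 1 / (29 + 1)
v = 1.8 uM/s

1.8 uM/s


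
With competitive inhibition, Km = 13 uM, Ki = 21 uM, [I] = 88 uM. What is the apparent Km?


Km_app = Km * (1 + [I]/Ki)
Km_app = 13 * (1 + 88/21)
Km_app = 67.4762 uM

67.4762 uM


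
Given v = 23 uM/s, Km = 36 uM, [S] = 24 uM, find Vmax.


Vmax = v * (Km + [S]) / [S]
Vmax = 23 * (36 + 24) / 24
Vmax = 57.5 uM/s

57.5 uM/s


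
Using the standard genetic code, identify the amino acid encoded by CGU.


Standard genetic code lookup.
Codon CGU -> Arg

Arg


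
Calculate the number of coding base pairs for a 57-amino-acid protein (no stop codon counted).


Each amino acid = 1 codon = 3 bp
bp = 57 * 3 = 171 bp

171 bp


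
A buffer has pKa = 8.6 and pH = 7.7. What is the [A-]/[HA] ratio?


[A-]/[HA] = 10^(pH - pKa)
= 10^(7.7 - 8.6)
= 0.1259

0.1259


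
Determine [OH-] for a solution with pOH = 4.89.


[OH-] = 10^(-pOH)
[OH-] = 10^(-4.89)
[OH-] = 1.288e-05 M

1.288e-05 M


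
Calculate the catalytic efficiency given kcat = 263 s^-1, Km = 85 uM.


Catalytic efficiency = kcat / Km
= 263 / 85
= 3.0941 uM^-1*s^-1

3.0941 uM^-1*s^-1


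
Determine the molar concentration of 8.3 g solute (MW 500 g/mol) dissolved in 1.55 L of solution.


C = (mass / MW) / volume
C = (8.3 / 500) / 1.55
C = 0.0107 M

0.0107 M


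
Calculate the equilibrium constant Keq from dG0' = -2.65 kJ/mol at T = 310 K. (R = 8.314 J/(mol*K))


Keq = exp(-dG0 * 1000 / (R * T))
Keq = exp(-(-2.65) * 1000 / (8.314 * 310))
Keq = 2.796

2.796


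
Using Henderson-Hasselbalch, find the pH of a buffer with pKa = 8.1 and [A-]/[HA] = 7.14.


pH = pKa + log10([A-]/[HA])
pH = 8.1 + log10(7.14)
pH = 8.9537

8.9537


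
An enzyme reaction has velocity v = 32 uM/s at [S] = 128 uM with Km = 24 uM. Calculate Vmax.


Vmax = v * (Km + [S]) / [S]
Vmax = 32 * (24 + 128) / 128
Vmax = 38.0 uM/s

38.0 uM/s


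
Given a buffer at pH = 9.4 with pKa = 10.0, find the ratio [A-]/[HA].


[A-]/[HA] = 10^(pH - pKa)
= 10^(9.4 - 10.0)
= 0.2512

0.2512


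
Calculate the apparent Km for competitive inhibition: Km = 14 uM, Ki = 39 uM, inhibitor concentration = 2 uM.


Km_app = Km * (1 + [I]/Ki)
Km_app = 14 * (1 + 2/39)
Km_app = 14.7179 uM

14.7179 uM


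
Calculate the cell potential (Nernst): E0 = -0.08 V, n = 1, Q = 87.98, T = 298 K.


E = E0 - (RT/nF) * ln(Q)
E = -0.08 - (8.314 * 298 / (1 * 96485)) * ln(87.98)
E = -0.195 V

-0.195 V


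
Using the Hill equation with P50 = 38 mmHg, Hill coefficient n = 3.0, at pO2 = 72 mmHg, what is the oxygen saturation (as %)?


Y = pO2^n / (P50^n + pO2^n)
Y = 72^3.0 / (38^3.0 + 72^3.0)
Y = 87.18%

87.18%


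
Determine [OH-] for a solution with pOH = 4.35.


[OH-] = 10^(-pOH)
[OH-] = 10^(-4.35)
[OH-] = 4.467e-05 M

4.467e-05 M


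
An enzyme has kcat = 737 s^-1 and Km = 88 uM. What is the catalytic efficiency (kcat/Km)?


Catalytic efficiency = kcat / Km
= 737 / 88
= 8.375 uM^-1*s^-1

8.375 uM^-1*s^-1


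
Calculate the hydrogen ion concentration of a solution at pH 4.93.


[H+] = 10^(-pH)
[H+] = 10^(-4.93)
[H+] = 1.175e-05 M

1.175e-05 M


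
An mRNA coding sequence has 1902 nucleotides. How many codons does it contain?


codons = nucleotides / 3
codons = 1902 / 3 = 634

634


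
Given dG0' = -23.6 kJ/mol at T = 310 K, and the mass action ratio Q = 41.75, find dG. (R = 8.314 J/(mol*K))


dG = dG0' + RT * ln(Q) / 1000
dG = -23.6 + 8.314 * 310 * ln(41.75) / 1000
dG = -13.9821 kJ/mol

-13.9821 kJ/mol


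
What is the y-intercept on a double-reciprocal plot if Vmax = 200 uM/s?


y-intercept = 1/Vmax
= 1/200
= 0.005 s/uM

0.005 s/uM


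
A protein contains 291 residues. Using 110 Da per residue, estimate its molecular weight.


MW = n_residues * 110 Da
MW = 291 * 110
MW = 32010 Da

32010 Da


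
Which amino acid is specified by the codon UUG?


Standard genetic code lookup.
Codon UUG -> Leu

Leu


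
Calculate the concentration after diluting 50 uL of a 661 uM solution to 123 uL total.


C2 = C1 * V1 / V2
C2 = 661 * 50 / 123
C2 = 268.6992 uM

268.6992 uM


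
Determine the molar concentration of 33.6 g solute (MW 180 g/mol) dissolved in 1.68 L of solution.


C = (mass / MW) / volume
C = (33.6 / 180) / 1.68
C = 0.1111 M

0.1111 M


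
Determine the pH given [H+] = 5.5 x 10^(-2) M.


pH = -log10([H+])
pH = -log10(5.5 x 10^(-2))
pH = 1.2596

1.2596


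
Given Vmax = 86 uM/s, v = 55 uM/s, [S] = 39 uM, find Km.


Km = [S] * (Vmax - v) / v
Km = 39 * (86 - 55) / 55
Km = 21.9818 uM

21.9818 uM


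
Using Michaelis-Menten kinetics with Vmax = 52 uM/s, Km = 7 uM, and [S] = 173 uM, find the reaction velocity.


v = Vmax * [S] / (Km + [S])
v = 52 * 173 / (7 + 173)
v = 49.9778 uM/s

49.9778 uM/s


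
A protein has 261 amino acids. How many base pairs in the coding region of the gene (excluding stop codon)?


Each amino acid = 1 codon = 3 bp
bp = 261 * 3 = 783 bp

783 bp


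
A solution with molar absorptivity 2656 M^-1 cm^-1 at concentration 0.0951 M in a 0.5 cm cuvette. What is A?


A = epsilon * c * l
A = 2656 * 0.0951 * 0.5
A = 126.2928

126.2928


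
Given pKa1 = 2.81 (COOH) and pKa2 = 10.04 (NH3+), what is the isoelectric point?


pI = (pKa1 + pKa2) / 2
pI = (2.81 + 10.04) / 2
pI = 6.425

6.425


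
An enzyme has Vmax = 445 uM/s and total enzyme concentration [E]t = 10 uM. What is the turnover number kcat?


kcat = Vmax / [E]t
kcat = 445 / 10
kcat = 44.5 s^-1

44.5 s^-1


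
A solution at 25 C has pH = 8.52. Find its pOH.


pOH = 14 - pH
pOH = 14 - 8.52
pOH = 5.48

5.48


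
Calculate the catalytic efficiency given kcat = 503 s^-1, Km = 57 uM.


Catalytic efficiency = kcat / Km
= 503 / 57
= 8.8246 uM^-1*s^-1

8.8246 uM^-1*s^-1


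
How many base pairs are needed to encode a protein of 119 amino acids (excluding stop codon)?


Each amino acid = 1 codon = 3 bp
bp = 119 * 3 = 357 bp

357 bp


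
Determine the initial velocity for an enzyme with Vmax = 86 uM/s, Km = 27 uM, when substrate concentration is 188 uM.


v = Vmax * [S] / (Km + [S])
v = 86 * 188 / (27 + 188)
v = 75.2 uM/s

75.2 uM/s


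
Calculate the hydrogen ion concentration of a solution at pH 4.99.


[H+] = 10^(-pH)
[H+] = 10^(-4.99)
[H+] = 1.023e-05 M

1.023e-05 M


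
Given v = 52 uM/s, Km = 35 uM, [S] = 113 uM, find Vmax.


Vmax = v * (Km + [S]) / [S]
Vmax = 52 * (35 + 113) / 113
Vmax = 68.1062 uM/s

68.1062 uM/s


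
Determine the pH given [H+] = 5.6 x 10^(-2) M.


pH = -log10([H+])
pH = -log10(5.6 x 10^(-2))
pH = 1.2518

1.2518


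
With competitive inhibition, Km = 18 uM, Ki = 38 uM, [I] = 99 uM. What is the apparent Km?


Km_app = Km * (1 + [I]/Ki)
Km_app = 18 * (1 + 99/38)
Km_app = 64.8947 uM

64.8947 uM


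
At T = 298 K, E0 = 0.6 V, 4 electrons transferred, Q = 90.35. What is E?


E = E0 - (RT/nF) * ln(Q)
E = 0.6 - (8.314 * 298 / (4 * 96485)) * ln(90.35)
E = 0.5711 V

0.5711 V


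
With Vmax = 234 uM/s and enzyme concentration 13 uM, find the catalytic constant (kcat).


kcat = Vmax / [E]t
kcat = 234 / 13
kcat = 18.0 s^-1

18.0 s^-1


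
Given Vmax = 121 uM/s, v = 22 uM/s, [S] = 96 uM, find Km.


Km = [S] * (Vmax - v) / v
Km = 96 * (121 - 22) / 22
Km = 432.0 uM

432.0 uM


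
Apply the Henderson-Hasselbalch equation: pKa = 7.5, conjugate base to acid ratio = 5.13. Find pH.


pH = pKa + log10([A-]/[HA])
pH = 7.5 + log10(5.13)
pH = 8.2101

8.2101


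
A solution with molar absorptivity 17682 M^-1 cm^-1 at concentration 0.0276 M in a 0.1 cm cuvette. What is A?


A = epsilon * c * l
A = 17682 * 0.0276 * 0.1
A = 48.8023

48.8023


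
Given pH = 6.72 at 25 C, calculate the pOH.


pOH = 14 - pH
pOH = 14 - 6.72
pOH = 7.28

7.28


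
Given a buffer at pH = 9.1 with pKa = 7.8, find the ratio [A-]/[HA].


[A-]/[HA] = 10^(pH - pKa)
= 10^(9.1 - 7.8)
= 19.9526

19.9526


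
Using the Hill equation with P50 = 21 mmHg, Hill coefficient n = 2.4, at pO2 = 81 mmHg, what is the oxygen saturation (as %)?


Y = pO2^n / (P50^n + pO2^n)
Y = 81^2.4 / (21^2.4 + 81^2.4)
Y = 96.23%

96.23%


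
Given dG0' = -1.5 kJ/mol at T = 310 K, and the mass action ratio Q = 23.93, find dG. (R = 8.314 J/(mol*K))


dG = dG0' + RT * ln(Q) / 1000
dG = -1.5 + 8.314 * 310 * ln(23.93) / 1000
dG = 6.6834 kJ/mol

6.6834 kJ/mol


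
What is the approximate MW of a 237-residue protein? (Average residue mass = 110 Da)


MW = n_residues * 110 Da
MW = 237 * 110
MW = 26070 Da

26070 Da


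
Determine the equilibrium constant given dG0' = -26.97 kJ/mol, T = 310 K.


Keq = exp(-dG0 * 1000 / (R * T))
Keq = exp(-(-26.97) * 1000 / (8.314 * 310))
Keq = 35041.1065

35041.1065


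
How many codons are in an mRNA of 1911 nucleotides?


codons = nucleotides / 3
codons = 1911 / 3 = 637

637


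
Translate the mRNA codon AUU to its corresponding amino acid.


Standard genetic code lookup.
Codon AUU -> Ile

Ile


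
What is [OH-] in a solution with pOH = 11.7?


[OH-] = 10^(-pOH)
[OH-] = 10^(-11.7)
[OH-] = 1.995e-12 M

1.995e-12 M


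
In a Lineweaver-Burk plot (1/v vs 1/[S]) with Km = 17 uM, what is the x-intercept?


x-intercept = -1/Km
= -1/17
= -0.0588 1/uM

-0.0588 1/uM


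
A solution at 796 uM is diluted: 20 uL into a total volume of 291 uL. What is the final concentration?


C2 = C1 * V1 / V2
C2 = 796 * 20 / 291
C2 = 54.7079 uM

54.7079 uM


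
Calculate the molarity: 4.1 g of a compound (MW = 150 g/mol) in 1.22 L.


C = (mass / MW) / volume
C = (4.1 / 150) / 1.22
C = 0.0224 M

0.0224 M


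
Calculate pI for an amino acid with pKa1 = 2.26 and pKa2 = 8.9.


pI = (pKa1 + pKa2) / 2
pI = (2.26 + 8.9) / 2
pI = 5.58

5.58


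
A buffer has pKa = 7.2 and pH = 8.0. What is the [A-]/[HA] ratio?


[A-]/[HA] = 10^(pH - pKa)
= 10^(8.0 - 7.2)
= 6.3096

6.3096


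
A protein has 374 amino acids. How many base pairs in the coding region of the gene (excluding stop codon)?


Each amino acid = 1 codon = 3 bp
bp = 374 * 3 = 1122 bp

1122 bp


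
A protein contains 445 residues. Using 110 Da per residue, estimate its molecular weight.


MW = n_residues * 110 Da
MW = 445 * 110
MW = 48950 Da

48950 Da


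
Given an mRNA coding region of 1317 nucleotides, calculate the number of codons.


codons = nucleotides / 3
codons = 1317 / 3 = 439

439


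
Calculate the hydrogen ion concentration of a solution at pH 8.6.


[H+] = 10^(-pH)
[H+] = 10^(-8.6)
[H+] = 2.512e-09 M

2.512e-09 M


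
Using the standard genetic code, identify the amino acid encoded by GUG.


Standard genetic code lookup.
Codon GUG -> Val

Val


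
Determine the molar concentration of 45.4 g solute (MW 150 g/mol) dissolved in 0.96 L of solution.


C = (mass / MW) / volume
C = (45.4 / 150) / 0.96
C = 0.3153 M

0.3153 M


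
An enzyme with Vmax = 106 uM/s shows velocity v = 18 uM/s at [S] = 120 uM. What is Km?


Km = [S] * (Vmax - v) / v
Km = 120 * (106 - 18) / 18
Km = 586.6667 uM

586.6667 uM


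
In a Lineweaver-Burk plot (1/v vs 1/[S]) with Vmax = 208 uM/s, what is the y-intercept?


y-intercept = 1/Vmax
= 1/208
= 0.0048 s/uM

0.0048 s/uM


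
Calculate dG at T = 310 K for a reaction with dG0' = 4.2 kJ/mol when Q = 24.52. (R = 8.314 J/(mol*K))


dG = dG0' + RT * ln(Q) / 1000
dG = 4.2 + 8.314 * 310 * ln(24.52) / 1000
dG = 12.4462 kJ/mol

12.4462 kJ/mol


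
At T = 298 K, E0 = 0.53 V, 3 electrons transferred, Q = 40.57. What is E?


E = E0 - (RT/nF) * ln(Q)
E = 0.53 - (8.314 * 298 / (3 * 96485)) * ln(40.57)
E = 0.4983 V

0.4983 V


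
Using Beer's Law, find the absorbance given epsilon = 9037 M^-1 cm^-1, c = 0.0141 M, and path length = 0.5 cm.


A = epsilon * c * l
A = 9037 * 0.0141 * 0.5
A = 63.7109

63.7109


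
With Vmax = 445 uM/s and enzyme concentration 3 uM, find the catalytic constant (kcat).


kcat = Vmax / [E]t
kcat = 445 / 3
kcat = 148.3333 s^-1

148.3333 s^-1


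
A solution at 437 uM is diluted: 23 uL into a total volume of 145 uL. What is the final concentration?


C2 = C1 * V1 / V2
C2 = 437 * 23 / 145
C2 = 69.3172 uM

69.3172 uM


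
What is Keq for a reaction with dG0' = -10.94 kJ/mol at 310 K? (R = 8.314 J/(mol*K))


Keq = exp(-dG0 * 1000 / (R * T))
Keq = exp(-(-10.94) * 1000 / (8.314 * 310))
Keq = 69.7339

69.7339


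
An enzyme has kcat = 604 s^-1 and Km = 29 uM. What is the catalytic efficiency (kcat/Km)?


Catalytic efficiency = kcat / Km
= 604 / 29
= 20.8276 uM^-1*s^-1

20.8276 uM^-1*s^-1


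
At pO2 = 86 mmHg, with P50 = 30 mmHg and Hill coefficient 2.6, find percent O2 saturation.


Y = pO2^n / (P50^n + pO2^n)
Y = 86^2.6 / (30^2.6 + 86^2.6)
Y = 93.92%

93.92%


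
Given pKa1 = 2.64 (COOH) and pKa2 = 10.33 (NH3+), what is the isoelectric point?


pI = (pKa1 + pKa2) / 2
pI = (2.64 + 10.33) / 2
pI = 6.485

6.485


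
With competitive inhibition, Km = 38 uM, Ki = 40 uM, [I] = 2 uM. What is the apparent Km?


Km_app = Km * (1 + [I]/Ki)
Km_app = 38 * (1 + 2/40)
Km_app = 39.9 uM

39.9 uM


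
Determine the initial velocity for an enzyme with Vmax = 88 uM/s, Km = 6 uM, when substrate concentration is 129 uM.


v = Vmax * [S] / (Km + [S])
v = 88 * 129 / (6 + 129)
v = 84.0889 uM/s

84.0889 uM/s


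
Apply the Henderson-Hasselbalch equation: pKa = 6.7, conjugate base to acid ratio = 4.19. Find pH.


pH = pKa + log10([A-]/[HA])
pH = 6.7 + log10(4.19)
pH = 7.3222

7.3222


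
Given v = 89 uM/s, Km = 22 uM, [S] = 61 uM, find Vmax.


Vmax = v * (Km + [S]) / [S]
Vmax = 89 * (22 + 61) / 61
Vmax = 121.0984 uM/s

121.0984 uM/s


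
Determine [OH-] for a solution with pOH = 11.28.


[OH-] = 10^(-pOH)
[OH-] = 10^(-11.28)
[OH-] = 5.248e-12 M

5.248e-12 M


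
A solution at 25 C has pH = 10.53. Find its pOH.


pOH = 14 - pH
pOH = 14 - 10.53
pOH = 3.47

3.47


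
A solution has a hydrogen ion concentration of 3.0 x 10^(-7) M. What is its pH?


pH = -log10([H+])
pH = -log10(3.0 x 10^(-7))
pH = 6.5229

6.5229


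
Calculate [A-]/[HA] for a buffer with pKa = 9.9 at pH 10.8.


[A-]/[HA] = 10^(pH - pKa)
= 10^(10.8 - 9.9)
= 7.9433

7.9433


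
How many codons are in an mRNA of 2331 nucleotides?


codons = nucleotides / 3
codons = 2331 / 3 = 777

777


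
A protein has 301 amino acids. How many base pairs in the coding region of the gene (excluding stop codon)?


Each amino acid = 1 codon = 3 bp
bp = 301 * 3 = 903 bp

903 bp


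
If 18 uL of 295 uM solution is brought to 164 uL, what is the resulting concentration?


C2 = C1 * V1 / V2
C2 = 295 * 18 / 164
C2 = 32.378 uM

32.378 uM


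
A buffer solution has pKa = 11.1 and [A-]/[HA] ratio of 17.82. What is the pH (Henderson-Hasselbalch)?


pH = pKa + log10([A-]/[HA])
pH = 11.1 + log10(17.82)
pH = 12.3509

12.3509


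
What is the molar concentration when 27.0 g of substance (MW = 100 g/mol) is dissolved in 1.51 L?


C = (mass / MW) / volume
C = (27.0 / 100) / 1.51
C = 0.1788 M

0.1788 M


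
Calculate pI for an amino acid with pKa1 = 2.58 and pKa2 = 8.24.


pI = (pKa1 + pKa2) / 2
pI = (2.58 + 8.24) / 2
pI = 5.41

5.41


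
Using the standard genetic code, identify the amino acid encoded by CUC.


Standard genetic code lookup.
Codon CUC -> Leu

Leu


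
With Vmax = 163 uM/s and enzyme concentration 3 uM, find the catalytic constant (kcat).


kcat = Vmax / [E]t
kcat = 163 / 3
kcat = 54.3333 s^-1

54.3333 s^-1


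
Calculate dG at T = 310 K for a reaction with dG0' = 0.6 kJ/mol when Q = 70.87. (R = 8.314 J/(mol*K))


dG = dG0' + RT * ln(Q) / 1000
dG = 0.6 + 8.314 * 310 * ln(70.87) / 1000
dG = 11.5817 kJ/mol

11.5817 kJ/mol


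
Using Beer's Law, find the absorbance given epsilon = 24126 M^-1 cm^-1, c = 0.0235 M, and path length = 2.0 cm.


A = epsilon * c * l
A = 24126 * 0.0235 * 2.0
A = 1133.922

1133.922


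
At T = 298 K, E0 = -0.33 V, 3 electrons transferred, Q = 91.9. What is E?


E = E0 - (RT/nF) * ln(Q)
E = -0.33 - (8.314 * 298 / (3 * 96485)) * ln(91.9)
E = -0.3687 V

-0.3687 V


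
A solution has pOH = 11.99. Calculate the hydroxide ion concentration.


[OH-] = 10^(-pOH)
[OH-] = 10^(-11.99)
[OH-] = 1.023e-12 M

1.023e-12 M


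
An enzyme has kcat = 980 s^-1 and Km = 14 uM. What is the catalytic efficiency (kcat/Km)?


Catalytic efficiency = kcat / Km
= 980 / 14
= 70.0 uM^-1*s^-1

70.0 uM^-1*s^-1


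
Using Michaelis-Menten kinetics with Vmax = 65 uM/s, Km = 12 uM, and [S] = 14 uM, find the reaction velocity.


v = Vmax * [S] / (Km + [S])
v = 65 * 14 / (12 + 14)
v = 35.0 uM/s

35.0 uM/s


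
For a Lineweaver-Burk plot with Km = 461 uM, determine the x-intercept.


x-intercept = -1/Km
= -1/461
= -0.0022 1/uM

-0.0022 1/uM


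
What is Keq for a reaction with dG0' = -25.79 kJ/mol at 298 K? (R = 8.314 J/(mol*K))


Keq = exp(-dG0 * 1000 / (R * T))
Keq = exp(-(-25.79) * 1000 / (8.314 * 298))
Keq = 33169.454

33169.454


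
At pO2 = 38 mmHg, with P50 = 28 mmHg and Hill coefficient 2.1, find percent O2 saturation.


Y = pO2^n / (P50^n + pO2^n)
Y = 38^2.1 / (28^2.1 + 38^2.1)
Y = 65.5%

65.5%


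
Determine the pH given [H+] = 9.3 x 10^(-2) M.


pH = -log10([H+])
pH = -log10(9.3 x 10^(-2))
pH = 1.0315

1.0315


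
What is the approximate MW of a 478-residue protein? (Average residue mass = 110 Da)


MW = n_residues * 110 Da
MW = 478 * 110
MW = 52580 Da

52580 Da


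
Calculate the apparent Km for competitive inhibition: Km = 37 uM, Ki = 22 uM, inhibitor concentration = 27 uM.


Km_app = Km * (1 + [I]/Ki)
Km_app = 37 * (1 + 27/22)
Km_app = 82.4091 uM

82.4091 uM


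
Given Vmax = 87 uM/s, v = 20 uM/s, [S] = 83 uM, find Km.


Km = [S] * (Vmax - v) / v
Km = 83 * (87 - 20) / 20
Km = 278.05 uM

278.05 uM


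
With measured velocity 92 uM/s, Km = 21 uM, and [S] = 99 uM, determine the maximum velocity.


Vmax = v * (Km + [S]) / [S]
Vmax = 92 * (21 + 99) / 99
Vmax = 111.5152 uM/s

111.5152 uM/s


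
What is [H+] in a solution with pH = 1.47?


[H+] = 10^(-pH)
[H+] = 10^(-1.47)
[H+] = 0.0339 M

0.0339 M


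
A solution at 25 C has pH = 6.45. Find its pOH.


pOH = 14 - pH
pOH = 14 - 6.45
pOH = 7.55

7.55


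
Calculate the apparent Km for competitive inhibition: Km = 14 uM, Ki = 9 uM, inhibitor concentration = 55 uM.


Km_app = Km * (1 + [I]/Ki)
Km_app = 14 * (1 + 55/9)
Km_app = 99.5556 uM

99.5556 uM


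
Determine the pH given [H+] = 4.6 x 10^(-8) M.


pH = -log10([H+])
pH = -log10(4.6 x 10^(-8))
pH = 7.3372

7.3372


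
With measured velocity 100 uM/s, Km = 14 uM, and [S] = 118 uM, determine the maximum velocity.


Vmax = v * (Km + [S]) / [S]
Vmax = 100 * (14 + 118) / 118
Vmax = 111.8644 uM/s

111.8644 uM/s


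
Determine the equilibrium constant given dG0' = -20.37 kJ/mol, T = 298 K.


Keq = exp(-dG0 * 1000 / (R * T))
Keq = exp(-(-20.37) * 1000 / (8.314 * 298))
Keq = 3721.0421

3721.0421


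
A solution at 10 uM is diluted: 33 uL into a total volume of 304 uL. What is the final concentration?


C2 = C1 * V1 / V2
C2 = 10 * 33 / 304
C2 = 1.0855 uM

1.0855 uM


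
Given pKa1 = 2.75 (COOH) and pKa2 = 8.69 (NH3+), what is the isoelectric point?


pI = (pKa1 + pKa2) / 2
pI = (2.75 + 8.69) / 2
pI = 5.72

5.72


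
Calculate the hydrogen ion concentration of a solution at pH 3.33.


[H+] = 10^(-pH)
[H+] = 10^(-3.33)
[H+] = 4.677e-04 M

4.677e-04 M


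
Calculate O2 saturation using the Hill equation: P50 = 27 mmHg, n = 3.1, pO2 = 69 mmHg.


Y = pO2^n / (P50^n + pO2^n)
Y = 69^3.1 / (27^3.1 + 69^3.1)
Y = 94.83%

94.83%


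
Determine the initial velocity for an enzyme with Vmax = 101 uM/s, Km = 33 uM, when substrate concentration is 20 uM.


v = Vmax * [S] / (Km + [S])
v = 101 * 20 / (33 + 20)
v = 38.1132 uM/s

38.1132 uM/s


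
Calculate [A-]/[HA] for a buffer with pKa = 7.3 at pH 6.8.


[A-]/[HA] = 10^(pH - pKa)
= 10^(6.8 - 7.3)
= 0.3162

0.3162


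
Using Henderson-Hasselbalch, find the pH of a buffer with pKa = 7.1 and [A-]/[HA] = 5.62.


pH = pKa + log10([A-]/[HA])
pH = 7.1 + log10(5.62)
pH = 7.8497

7.8497


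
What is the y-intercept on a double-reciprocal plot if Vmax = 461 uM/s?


y-intercept = 1/Vmax
= 1/461
= 0.0022 s/uM

0.0022 s/uM


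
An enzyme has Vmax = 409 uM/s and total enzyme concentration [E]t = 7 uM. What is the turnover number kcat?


kcat = Vmax / [E]t
kcat = 409 / 7
kcat = 58.4286 s^-1

58.4286 s^-1


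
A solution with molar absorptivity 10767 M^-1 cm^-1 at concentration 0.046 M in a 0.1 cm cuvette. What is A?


A = epsilon * c * l
A = 10767 * 0.046 * 0.1
A = 49.5282

49.5282


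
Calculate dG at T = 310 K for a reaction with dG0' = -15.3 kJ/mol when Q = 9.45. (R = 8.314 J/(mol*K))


dG = dG0' + RT * ln(Q) / 1000
dG = -15.3 + 8.314 * 310 * ln(9.45) / 1000
dG = -9.5113 kJ/mol

-9.5113 kJ/mol


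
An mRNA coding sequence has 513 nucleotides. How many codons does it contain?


codons = nucleotides / 3
codons = 513 / 3 = 171

171


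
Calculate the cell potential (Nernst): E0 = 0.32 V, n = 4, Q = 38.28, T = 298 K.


E = E0 - (RT/nF) * ln(Q)
E = 0.32 - (8.314 * 298 / (4 * 96485)) * ln(38.28)
E = 0.2966 V

0.2966 V


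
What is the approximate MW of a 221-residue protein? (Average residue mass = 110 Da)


MW = n_residues * 110 Da
MW = 221 * 110
MW = 24310 Da

24310 Da
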